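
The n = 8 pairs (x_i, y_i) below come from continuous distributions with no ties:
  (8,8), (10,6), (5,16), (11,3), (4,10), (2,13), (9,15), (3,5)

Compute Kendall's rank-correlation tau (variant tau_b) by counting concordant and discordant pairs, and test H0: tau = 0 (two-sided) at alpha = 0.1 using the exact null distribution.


Step 1: Enumerate the 28 unordered pairs (i,j) with i<j and classify each by sign(x_j-x_i) * sign(y_j-y_i).
  (1,2):dx=+2,dy=-2->D; (1,3):dx=-3,dy=+8->D; (1,4):dx=+3,dy=-5->D; (1,5):dx=-4,dy=+2->D
  (1,6):dx=-6,dy=+5->D; (1,7):dx=+1,dy=+7->C; (1,8):dx=-5,dy=-3->C; (2,3):dx=-5,dy=+10->D
  (2,4):dx=+1,dy=-3->D; (2,5):dx=-6,dy=+4->D; (2,6):dx=-8,dy=+7->D; (2,7):dx=-1,dy=+9->D
  (2,8):dx=-7,dy=-1->C; (3,4):dx=+6,dy=-13->D; (3,5):dx=-1,dy=-6->C; (3,6):dx=-3,dy=-3->C
  (3,7):dx=+4,dy=-1->D; (3,8):dx=-2,dy=-11->C; (4,5):dx=-7,dy=+7->D; (4,6):dx=-9,dy=+10->D
  (4,7):dx=-2,dy=+12->D; (4,8):dx=-8,dy=+2->D; (5,6):dx=-2,dy=+3->D; (5,7):dx=+5,dy=+5->C
  (5,8):dx=-1,dy=-5->C; (6,7):dx=+7,dy=+2->C; (6,8):dx=+1,dy=-8->D; (7,8):dx=-6,dy=-10->C
Step 2: C = 10, D = 18, total pairs = 28.
Step 3: tau = (C - D)/(n(n-1)/2) = (10 - 18)/28 = -0.285714.
Step 4: Exact two-sided p-value (enumerate n! = 40320 permutations of y under H0): p = 0.398760.
Step 5: alpha = 0.1. fail to reject H0.

tau_b = -0.2857 (C=10, D=18), p = 0.398760, fail to reject H0.


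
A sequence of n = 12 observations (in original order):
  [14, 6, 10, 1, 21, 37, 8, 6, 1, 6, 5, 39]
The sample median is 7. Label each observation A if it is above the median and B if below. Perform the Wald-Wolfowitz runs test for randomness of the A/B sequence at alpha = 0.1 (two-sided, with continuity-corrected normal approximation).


Step 1: Compute median = 7; label A = above, B = below.
Labels in order: ABABAAABBBBA  (n_A = 6, n_B = 6)
Step 2: Count runs R = 7.
Step 3: Under H0 (random ordering), E[R] = 2*n_A*n_B/(n_A+n_B) + 1 = 2*6*6/12 + 1 = 7.0000.
        Var[R] = 2*n_A*n_B*(2*n_A*n_B - n_A - n_B) / ((n_A+n_B)^2 * (n_A+n_B-1)) = 4320/1584 = 2.7273.
        SD[R] = 1.6514.
Step 4: R = E[R], so z = 0 with no continuity correction.
Step 5: Two-sided p-value via normal approximation = 2*(1 - Phi(|z|)) = 1.000000.
Step 6: alpha = 0.1. fail to reject H0.

R = 7, z = 0.0000, p = 1.000000, fail to reject H0.


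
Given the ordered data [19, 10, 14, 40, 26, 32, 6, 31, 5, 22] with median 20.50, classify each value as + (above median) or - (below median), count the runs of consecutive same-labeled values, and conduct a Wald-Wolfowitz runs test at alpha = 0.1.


Step 1: Compute median = 20.50; label A = above, B = below.
Labels in order: BBBAAABABA  (n_A = 5, n_B = 5)
Step 2: Count runs R = 6.
Step 3: Under H0 (random ordering), E[R] = 2*n_A*n_B/(n_A+n_B) + 1 = 2*5*5/10 + 1 = 6.0000.
        Var[R] = 2*n_A*n_B*(2*n_A*n_B - n_A - n_B) / ((n_A+n_B)^2 * (n_A+n_B-1)) = 2000/900 = 2.2222.
        SD[R] = 1.4907.
Step 4: R = E[R], so z = 0 with no continuity correction.
Step 5: Two-sided p-value via normal approximation = 2*(1 - Phi(|z|)) = 1.000000.
Step 6: alpha = 0.1. fail to reject H0.

R = 6, z = 0.0000, p = 1.000000, fail to reject H0.


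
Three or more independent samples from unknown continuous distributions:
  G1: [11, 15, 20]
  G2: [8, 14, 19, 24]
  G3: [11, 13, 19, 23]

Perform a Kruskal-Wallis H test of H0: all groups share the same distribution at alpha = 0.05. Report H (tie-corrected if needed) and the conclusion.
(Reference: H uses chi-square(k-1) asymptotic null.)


Step 1: Combine all N = 11 observations and assign midranks.
sorted (value, group, rank): (8,G2,1), (11,G1,2.5), (11,G3,2.5), (13,G3,4), (14,G2,5), (15,G1,6), (19,G2,7.5), (19,G3,7.5), (20,G1,9), (23,G3,10), (24,G2,11)
Step 2: Sum ranks within each group.
R_1 = 17.5 (n_1 = 3)
R_2 = 24.5 (n_2 = 4)
R_3 = 24 (n_3 = 4)
Step 3: H = 12/(N(N+1)) * sum(R_i^2/n_i) - 3(N+1)
     = 12/(11*12) * (17.5^2/3 + 24.5^2/4 + 24^2/4) - 3*12
     = 0.090909 * 396.146 - 36
     = 0.013258.
Step 4: Ties present; correction factor C = 1 - 12/(11^3 - 11) = 0.990909. Corrected H = 0.013258 / 0.990909 = 0.013379.
Step 5: Under H0, H ~ chi^2(2); p-value = 0.993333.
Step 6: alpha = 0.05. fail to reject H0.

H = 0.0134, df = 2, p = 0.993333, fail to reject H0.


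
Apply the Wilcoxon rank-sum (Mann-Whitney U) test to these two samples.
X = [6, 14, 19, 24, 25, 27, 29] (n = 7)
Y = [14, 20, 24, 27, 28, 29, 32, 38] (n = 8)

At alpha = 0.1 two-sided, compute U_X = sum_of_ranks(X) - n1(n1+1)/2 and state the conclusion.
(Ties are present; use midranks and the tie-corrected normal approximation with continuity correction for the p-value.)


Step 1: Combine and sort all 15 observations; assign midranks.
sorted (value, group): (6,X), (14,X), (14,Y), (19,X), (20,Y), (24,X), (24,Y), (25,X), (27,X), (27,Y), (28,Y), (29,X), (29,Y), (32,Y), (38,Y)
ranks: 6->1, 14->2.5, 14->2.5, 19->4, 20->5, 24->6.5, 24->6.5, 25->8, 27->9.5, 27->9.5, 28->11, 29->12.5, 29->12.5, 32->14, 38->15
Step 2: Rank sum for X: R1 = 1 + 2.5 + 4 + 6.5 + 8 + 9.5 + 12.5 = 44.
Step 3: U_X = R1 - n1(n1+1)/2 = 44 - 7*8/2 = 44 - 28 = 16.
       U_Y = n1*n2 - U_X = 56 - 16 = 40.
Step 4: Ties are present, so use the tie-corrected normal approximation (with continuity correction) for the p-value.
Step 5: p-value = 0.181665; compare to alpha = 0.1. fail to reject H0.

U_X = 16, p = 0.181665, fail to reject H0 at alpha = 0.1.


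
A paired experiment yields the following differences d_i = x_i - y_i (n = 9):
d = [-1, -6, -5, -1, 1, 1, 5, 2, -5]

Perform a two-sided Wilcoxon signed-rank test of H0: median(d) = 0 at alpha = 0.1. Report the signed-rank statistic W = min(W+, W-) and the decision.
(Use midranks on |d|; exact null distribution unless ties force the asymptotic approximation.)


Step 1: Drop any zero differences (none here) and take |d_i|.
|d| = [1, 6, 5, 1, 1, 1, 5, 2, 5]
Step 2: Midrank |d_i| (ties get averaged ranks).
ranks: |1|->2.5, |6|->9, |5|->7, |1|->2.5, |1|->2.5, |1|->2.5, |5|->7, |2|->5, |5|->7
Step 3: Attach original signs; sum ranks with positive sign and with negative sign.
W+ = 2.5 + 2.5 + 7 + 5 = 17
W- = 2.5 + 9 + 7 + 2.5 + 7 = 28
(Check: W+ + W- = 45 should equal n(n+1)/2 = 45.)
Step 4: Test statistic W = min(W+, W-) = 17.
Step 5: Ties in |d|, so use the tie-corrected normal approximation.
        E[W] = n(n+1)/4 = 9*10/4 = 22.5.
        Tie groups: |d|=1 (t=4), |d|=5 (t=3); sum(t^3 - t) = 84.
        Var[W] = n(n+1)(2n+1)/24 - sum(t^3-t)/48 = 1710/24 - 84/48 = 69.5.
        z = (W - E[W]) / sqrt(Var[W]) = (17 - 22.5) / 8.3367 = -0.6597.
        Two-sided p = 2*Phi(z) = 0.509423.
Step 6: alpha = 0.1. fail to reject H0.

W+ = 17, W- = 28, W = min = 17, p = 0.509423, fail to reject H0.


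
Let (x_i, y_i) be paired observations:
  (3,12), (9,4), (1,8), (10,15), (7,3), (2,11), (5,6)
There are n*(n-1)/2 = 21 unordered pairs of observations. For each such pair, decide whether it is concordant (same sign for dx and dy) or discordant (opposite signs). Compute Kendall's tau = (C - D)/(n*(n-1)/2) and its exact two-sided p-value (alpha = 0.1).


Step 1: Enumerate the 21 unordered pairs (i,j) with i<j and classify each by sign(x_j-x_i) * sign(y_j-y_i).
  (1,2):dx=+6,dy=-8->D; (1,3):dx=-2,dy=-4->C; (1,4):dx=+7,dy=+3->C; (1,5):dx=+4,dy=-9->D
  (1,6):dx=-1,dy=-1->C; (1,7):dx=+2,dy=-6->D; (2,3):dx=-8,dy=+4->D; (2,4):dx=+1,dy=+11->C
  (2,5):dx=-2,dy=-1->C; (2,6):dx=-7,dy=+7->D; (2,7):dx=-4,dy=+2->D; (3,4):dx=+9,dy=+7->C
  (3,5):dx=+6,dy=-5->D; (3,6):dx=+1,dy=+3->C; (3,7):dx=+4,dy=-2->D; (4,5):dx=-3,dy=-12->C
  (4,6):dx=-8,dy=-4->C; (4,7):dx=-5,dy=-9->C; (5,6):dx=-5,dy=+8->D; (5,7):dx=-2,dy=+3->D
  (6,7):dx=+3,dy=-5->D
Step 2: C = 10, D = 11, total pairs = 21.
Step 3: tau = (C - D)/(n(n-1)/2) = (10 - 11)/21 = -0.047619.
Step 4: Exact two-sided p-value (enumerate n! = 5040 permutations of y under H0): p = 1.000000.
Step 5: alpha = 0.1. fail to reject H0.

tau_b = -0.0476 (C=10, D=11), p = 1.000000, fail to reject H0.


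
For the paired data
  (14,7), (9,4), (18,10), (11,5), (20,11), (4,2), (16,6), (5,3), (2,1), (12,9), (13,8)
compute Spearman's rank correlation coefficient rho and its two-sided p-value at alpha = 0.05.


Step 1: Rank x and y separately (midranks; no ties here).
rank(x): 14->8, 9->4, 18->10, 11->5, 20->11, 4->2, 16->9, 5->3, 2->1, 12->6, 13->7
rank(y): 7->7, 4->4, 10->10, 5->5, 11->11, 2->2, 6->6, 3->3, 1->1, 9->9, 8->8
Step 2: d_i = R_x(i) - R_y(i); compute d_i^2.
  (8-7)^2=1, (4-4)^2=0, (10-10)^2=0, (5-5)^2=0, (11-11)^2=0, (2-2)^2=0, (9-6)^2=9, (3-3)^2=0, (1-1)^2=0, (6-9)^2=9, (7-8)^2=1
sum(d^2) = 20.
Step 3: rho = 1 - 6*20 / (11*(11^2 - 1)) = 1 - 120/1320 = 0.909091.
Step 4: Under H0, t = rho * sqrt((n-2)/(1-rho^2)) = 6.5465 ~ t(9).
Step 5: Two-sided p-value from the t-distribution with 9 df = 0.000106.
Step 6: alpha = 0.05. reject H0.

rho = 0.9091, p = 0.000106, reject H0 at alpha = 0.05.


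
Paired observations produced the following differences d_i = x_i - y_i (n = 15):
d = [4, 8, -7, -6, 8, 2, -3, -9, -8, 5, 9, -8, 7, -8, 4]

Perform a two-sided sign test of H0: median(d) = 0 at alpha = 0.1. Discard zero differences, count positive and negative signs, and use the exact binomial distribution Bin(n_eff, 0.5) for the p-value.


Step 1: Discard zero differences. Original n = 15; n_eff = number of nonzero differences = 15.
Nonzero differences (with sign): +4, +8, -7, -6, +8, +2, -3, -9, -8, +5, +9, -8, +7, -8, +4
Step 2: Count signs: positive = 8, negative = 7.
Step 3: Under H0: P(positive) = 0.5, so the number of positives S ~ Bin(15, 0.5).
Step 4: Two-sided exact p-value = sum of Bin(15,0.5) probabilities at or below the observed probability = 1.000000.
Step 5: alpha = 0.1. fail to reject H0.

n_eff = 15, pos = 8, neg = 7, p = 1.000000, fail to reject H0.


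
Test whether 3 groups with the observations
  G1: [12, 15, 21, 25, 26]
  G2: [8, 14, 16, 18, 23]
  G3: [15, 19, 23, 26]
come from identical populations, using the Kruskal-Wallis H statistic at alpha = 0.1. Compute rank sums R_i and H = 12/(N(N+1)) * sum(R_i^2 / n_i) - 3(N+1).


Step 1: Combine all N = 14 observations and assign midranks.
sorted (value, group, rank): (8,G2,1), (12,G1,2), (14,G2,3), (15,G1,4.5), (15,G3,4.5), (16,G2,6), (18,G2,7), (19,G3,8), (21,G1,9), (23,G2,10.5), (23,G3,10.5), (25,G1,12), (26,G1,13.5), (26,G3,13.5)
Step 2: Sum ranks within each group.
R_1 = 41 (n_1 = 5)
R_2 = 27.5 (n_2 = 5)
R_3 = 36.5 (n_3 = 4)
Step 3: H = 12/(N(N+1)) * sum(R_i^2/n_i) - 3(N+1)
     = 12/(14*15) * (41^2/5 + 27.5^2/5 + 36.5^2/4) - 3*15
     = 0.057143 * 820.513 - 45
     = 1.886429.
Step 4: Ties present; correction factor C = 1 - 18/(14^3 - 14) = 0.993407. Corrected H = 1.886429 / 0.993407 = 1.898949.
Step 5: Under H0, H ~ chi^2(2); p-value = 0.386944.
Step 6: alpha = 0.1. fail to reject H0.

H = 1.8989, df = 2, p = 0.386944, fail to reject H0.


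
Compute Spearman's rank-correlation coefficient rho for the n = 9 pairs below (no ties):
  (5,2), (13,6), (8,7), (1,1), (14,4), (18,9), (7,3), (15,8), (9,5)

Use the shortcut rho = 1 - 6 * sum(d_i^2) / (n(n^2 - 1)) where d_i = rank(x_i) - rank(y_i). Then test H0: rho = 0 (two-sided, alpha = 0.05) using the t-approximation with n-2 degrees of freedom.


Step 1: Rank x and y separately (midranks; no ties here).
rank(x): 5->2, 13->6, 8->4, 1->1, 14->7, 18->9, 7->3, 15->8, 9->5
rank(y): 2->2, 6->6, 7->7, 1->1, 4->4, 9->9, 3->3, 8->8, 5->5
Step 2: d_i = R_x(i) - R_y(i); compute d_i^2.
  (2-2)^2=0, (6-6)^2=0, (4-7)^2=9, (1-1)^2=0, (7-4)^2=9, (9-9)^2=0, (3-3)^2=0, (8-8)^2=0, (5-5)^2=0
sum(d^2) = 18.
Step 3: rho = 1 - 6*18 / (9*(9^2 - 1)) = 1 - 108/720 = 0.850000.
Step 4: Under H0, t = rho * sqrt((n-2)/(1-rho^2)) = 4.2691 ~ t(7).
Step 5: Two-sided p-value from the t-distribution with 7 df = 0.003705.
Step 6: alpha = 0.05. reject H0.

rho = 0.8500, p = 0.003705, reject H0 at alpha = 0.05.


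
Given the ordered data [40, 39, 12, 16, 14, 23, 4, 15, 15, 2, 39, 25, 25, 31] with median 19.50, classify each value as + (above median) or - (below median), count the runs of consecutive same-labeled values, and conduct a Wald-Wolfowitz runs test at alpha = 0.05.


Step 1: Compute median = 19.50; label A = above, B = below.
Labels in order: AABBBABBBBAAAA  (n_A = 7, n_B = 7)
Step 2: Count runs R = 5.
Step 3: Under H0 (random ordering), E[R] = 2*n_A*n_B/(n_A+n_B) + 1 = 2*7*7/14 + 1 = 8.0000.
        Var[R] = 2*n_A*n_B*(2*n_A*n_B - n_A - n_B) / ((n_A+n_B)^2 * (n_A+n_B-1)) = 8232/2548 = 3.2308.
        SD[R] = 1.7974.
Step 4: Continuity-corrected z = (R + 0.5 - E[R]) / SD[R] = (5 + 0.5 - 8.0000) / 1.7974 = -1.3909.
Step 5: Two-sided p-value via normal approximation = 2*(1 - Phi(|z|)) = 0.164264.
Step 6: alpha = 0.05. fail to reject H0.

R = 5, z = -1.3909, p = 0.164264, fail to reject H0.


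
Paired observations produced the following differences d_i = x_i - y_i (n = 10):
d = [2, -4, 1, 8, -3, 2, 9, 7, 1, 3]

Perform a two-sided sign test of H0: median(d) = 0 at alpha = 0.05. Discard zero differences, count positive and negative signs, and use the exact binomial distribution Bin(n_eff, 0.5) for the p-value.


Step 1: Discard zero differences. Original n = 10; n_eff = number of nonzero differences = 10.
Nonzero differences (with sign): +2, -4, +1, +8, -3, +2, +9, +7, +1, +3
Step 2: Count signs: positive = 8, negative = 2.
Step 3: Under H0: P(positive) = 0.5, so the number of positives S ~ Bin(10, 0.5).
Step 4: Two-sided exact p-value = sum of Bin(10,0.5) probabilities at or below the observed probability = 0.109375.
Step 5: alpha = 0.05. fail to reject H0.

n_eff = 10, pos = 8, neg = 2, p = 0.109375, fail to reject H0.


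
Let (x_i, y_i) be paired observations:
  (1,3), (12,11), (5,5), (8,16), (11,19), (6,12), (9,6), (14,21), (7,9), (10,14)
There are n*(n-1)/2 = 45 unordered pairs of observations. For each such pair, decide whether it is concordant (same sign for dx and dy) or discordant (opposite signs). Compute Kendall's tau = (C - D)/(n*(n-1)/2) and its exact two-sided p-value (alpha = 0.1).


Step 1: Enumerate the 45 unordered pairs (i,j) with i<j and classify each by sign(x_j-x_i) * sign(y_j-y_i).
  (1,2):dx=+11,dy=+8->C; (1,3):dx=+4,dy=+2->C; (1,4):dx=+7,dy=+13->C; (1,5):dx=+10,dy=+16->C
  (1,6):dx=+5,dy=+9->C; (1,7):dx=+8,dy=+3->C; (1,8):dx=+13,dy=+18->C; (1,9):dx=+6,dy=+6->C
  (1,10):dx=+9,dy=+11->C; (2,3):dx=-7,dy=-6->C; (2,4):dx=-4,dy=+5->D; (2,5):dx=-1,dy=+8->D
  (2,6):dx=-6,dy=+1->D; (2,7):dx=-3,dy=-5->C; (2,8):dx=+2,dy=+10->C; (2,9):dx=-5,dy=-2->C
  (2,10):dx=-2,dy=+3->D; (3,4):dx=+3,dy=+11->C; (3,5):dx=+6,dy=+14->C; (3,6):dx=+1,dy=+7->C
  (3,7):dx=+4,dy=+1->C; (3,8):dx=+9,dy=+16->C; (3,9):dx=+2,dy=+4->C; (3,10):dx=+5,dy=+9->C
  (4,5):dx=+3,dy=+3->C; (4,6):dx=-2,dy=-4->C; (4,7):dx=+1,dy=-10->D; (4,8):dx=+6,dy=+5->C
  (4,9):dx=-1,dy=-7->C; (4,10):dx=+2,dy=-2->D; (5,6):dx=-5,dy=-7->C; (5,7):dx=-2,dy=-13->C
  (5,8):dx=+3,dy=+2->C; (5,9):dx=-4,dy=-10->C; (5,10):dx=-1,dy=-5->C; (6,7):dx=+3,dy=-6->D
  (6,8):dx=+8,dy=+9->C; (6,9):dx=+1,dy=-3->D; (6,10):dx=+4,dy=+2->C; (7,8):dx=+5,dy=+15->C
  (7,9):dx=-2,dy=+3->D; (7,10):dx=+1,dy=+8->C; (8,9):dx=-7,dy=-12->C; (8,10):dx=-4,dy=-7->C
  (9,10):dx=+3,dy=+5->C
Step 2: C = 36, D = 9, total pairs = 45.
Step 3: tau = (C - D)/(n(n-1)/2) = (36 - 9)/45 = 0.600000.
Step 4: Exact two-sided p-value (enumerate n! = 3628800 permutations of y under H0): p = 0.016666.
Step 5: alpha = 0.1. reject H0.

tau_b = 0.6000 (C=36, D=9), p = 0.016666, reject H0.


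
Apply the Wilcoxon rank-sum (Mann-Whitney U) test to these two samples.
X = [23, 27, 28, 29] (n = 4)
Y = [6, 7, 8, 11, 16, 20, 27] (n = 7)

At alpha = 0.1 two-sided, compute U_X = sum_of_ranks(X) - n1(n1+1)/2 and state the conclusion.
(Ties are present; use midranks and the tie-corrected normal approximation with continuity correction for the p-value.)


Step 1: Combine and sort all 11 observations; assign midranks.
sorted (value, group): (6,Y), (7,Y), (8,Y), (11,Y), (16,Y), (20,Y), (23,X), (27,X), (27,Y), (28,X), (29,X)
ranks: 6->1, 7->2, 8->3, 11->4, 16->5, 20->6, 23->7, 27->8.5, 27->8.5, 28->10, 29->11
Step 2: Rank sum for X: R1 = 7 + 8.5 + 10 + 11 = 36.5.
Step 3: U_X = R1 - n1(n1+1)/2 = 36.5 - 4*5/2 = 36.5 - 10 = 26.5.
       U_Y = n1*n2 - U_X = 28 - 26.5 = 1.5.
Step 4: Ties are present, so use the tie-corrected normal approximation (with continuity correction) for the p-value.
Step 5: p-value = 0.023029; compare to alpha = 0.1. reject H0.

U_X = 26.5, p = 0.023029, reject H0 at alpha = 0.1.


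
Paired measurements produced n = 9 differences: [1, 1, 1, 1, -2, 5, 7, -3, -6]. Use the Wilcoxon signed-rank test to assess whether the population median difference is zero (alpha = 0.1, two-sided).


Step 1: Drop any zero differences (none here) and take |d_i|.
|d| = [1, 1, 1, 1, 2, 5, 7, 3, 6]
Step 2: Midrank |d_i| (ties get averaged ranks).
ranks: |1|->2.5, |1|->2.5, |1|->2.5, |1|->2.5, |2|->5, |5|->7, |7|->9, |3|->6, |6|->8
Step 3: Attach original signs; sum ranks with positive sign and with negative sign.
W+ = 2.5 + 2.5 + 2.5 + 2.5 + 7 + 9 = 26
W- = 5 + 6 + 8 = 19
(Check: W+ + W- = 45 should equal n(n+1)/2 = 45.)
Step 4: Test statistic W = min(W+, W-) = 19.
Step 5: Ties in |d|, so use the tie-corrected normal approximation.
        E[W] = n(n+1)/4 = 9*10/4 = 22.5.
        Tie groups: |d|=1 (t=4); sum(t^3 - t) = 60.
        Var[W] = n(n+1)(2n+1)/24 - sum(t^3-t)/48 = 1710/24 - 60/48 = 70.
        z = (W - E[W]) / sqrt(Var[W]) = (19 - 22.5) / 8.3666 = -0.4183.
        Two-sided p = 2*Phi(z) = 0.675706.
Step 6: alpha = 0.1. fail to reject H0.

W+ = 26, W- = 19, W = min = 19, p = 0.675706, fail to reject H0.


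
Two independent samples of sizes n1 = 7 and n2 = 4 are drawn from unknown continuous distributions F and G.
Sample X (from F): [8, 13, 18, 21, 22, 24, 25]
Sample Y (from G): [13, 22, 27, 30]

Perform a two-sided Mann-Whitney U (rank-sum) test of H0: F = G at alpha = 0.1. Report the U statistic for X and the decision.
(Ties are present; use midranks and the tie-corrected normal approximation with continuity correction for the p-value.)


Step 1: Combine and sort all 11 observations; assign midranks.
sorted (value, group): (8,X), (13,X), (13,Y), (18,X), (21,X), (22,X), (22,Y), (24,X), (25,X), (27,Y), (30,Y)
ranks: 8->1, 13->2.5, 13->2.5, 18->4, 21->5, 22->6.5, 22->6.5, 24->8, 25->9, 27->10, 30->11
Step 2: Rank sum for X: R1 = 1 + 2.5 + 4 + 5 + 6.5 + 8 + 9 = 36.
Step 3: U_X = R1 - n1(n1+1)/2 = 36 - 7*8/2 = 36 - 28 = 8.
       U_Y = n1*n2 - U_X = 28 - 8 = 20.
Step 4: Ties are present, so use the tie-corrected normal approximation (with continuity correction) for the p-value.
Step 5: p-value = 0.296412; compare to alpha = 0.1. fail to reject H0.

U_X = 8, p = 0.296412, fail to reject H0 at alpha = 0.1.


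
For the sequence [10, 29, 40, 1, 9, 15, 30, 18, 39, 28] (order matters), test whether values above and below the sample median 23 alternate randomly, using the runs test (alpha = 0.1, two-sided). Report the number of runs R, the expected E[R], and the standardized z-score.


Step 1: Compute median = 23; label A = above, B = below.
Labels in order: BAABBBABAA  (n_A = 5, n_B = 5)
Step 2: Count runs R = 6.
Step 3: Under H0 (random ordering), E[R] = 2*n_A*n_B/(n_A+n_B) + 1 = 2*5*5/10 + 1 = 6.0000.
        Var[R] = 2*n_A*n_B*(2*n_A*n_B - n_A - n_B) / ((n_A+n_B)^2 * (n_A+n_B-1)) = 2000/900 = 2.2222.
        SD[R] = 1.4907.
Step 4: R = E[R], so z = 0 with no continuity correction.
Step 5: Two-sided p-value via normal approximation = 2*(1 - Phi(|z|)) = 1.000000.
Step 6: alpha = 0.1. fail to reject H0.

R = 6, z = 0.0000, p = 1.000000, fail to reject H0.


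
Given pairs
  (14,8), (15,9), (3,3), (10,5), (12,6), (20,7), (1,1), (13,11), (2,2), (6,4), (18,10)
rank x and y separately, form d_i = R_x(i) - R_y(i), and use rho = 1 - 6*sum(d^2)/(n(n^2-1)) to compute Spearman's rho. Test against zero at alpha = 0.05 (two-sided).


Step 1: Rank x and y separately (midranks; no ties here).
rank(x): 14->8, 15->9, 3->3, 10->5, 12->6, 20->11, 1->1, 13->7, 2->2, 6->4, 18->10
rank(y): 8->8, 9->9, 3->3, 5->5, 6->6, 7->7, 1->1, 11->11, 2->2, 4->4, 10->10
Step 2: d_i = R_x(i) - R_y(i); compute d_i^2.
  (8-8)^2=0, (9-9)^2=0, (3-3)^2=0, (5-5)^2=0, (6-6)^2=0, (11-7)^2=16, (1-1)^2=0, (7-11)^2=16, (2-2)^2=0, (4-4)^2=0, (10-10)^2=0
sum(d^2) = 32.
Step 3: rho = 1 - 6*32 / (11*(11^2 - 1)) = 1 - 192/1320 = 0.854545.
Step 4: Under H0, t = rho * sqrt((n-2)/(1-rho^2)) = 4.9360 ~ t(9).
Step 5: Two-sided p-value from the t-distribution with 9 df = 0.000807.
Step 6: alpha = 0.05. reject H0.

rho = 0.8545, p = 0.000807, reject H0 at alpha = 0.05.


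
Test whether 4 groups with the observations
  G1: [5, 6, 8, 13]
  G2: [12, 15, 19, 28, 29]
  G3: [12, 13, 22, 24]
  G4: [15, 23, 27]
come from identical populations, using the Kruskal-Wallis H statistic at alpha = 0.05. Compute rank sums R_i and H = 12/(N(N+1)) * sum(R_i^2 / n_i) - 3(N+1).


Step 1: Combine all N = 16 observations and assign midranks.
sorted (value, group, rank): (5,G1,1), (6,G1,2), (8,G1,3), (12,G2,4.5), (12,G3,4.5), (13,G1,6.5), (13,G3,6.5), (15,G2,8.5), (15,G4,8.5), (19,G2,10), (22,G3,11), (23,G4,12), (24,G3,13), (27,G4,14), (28,G2,15), (29,G2,16)
Step 2: Sum ranks within each group.
R_1 = 12.5 (n_1 = 4)
R_2 = 54 (n_2 = 5)
R_3 = 35 (n_3 = 4)
R_4 = 34.5 (n_4 = 3)
Step 3: H = 12/(N(N+1)) * sum(R_i^2/n_i) - 3(N+1)
     = 12/(16*17) * (12.5^2/4 + 54^2/5 + 35^2/4 + 34.5^2/3) - 3*17
     = 0.044118 * 1325.26 - 51
     = 7.467463.
Step 4: Ties present; correction factor C = 1 - 18/(16^3 - 16) = 0.995588. Corrected H = 7.467463 / 0.995588 = 7.500554.
Step 5: Under H0, H ~ chi^2(3); p-value = 0.057544.
Step 6: alpha = 0.05. fail to reject H0.

H = 7.5006, df = 3, p = 0.057544, fail to reject H0.


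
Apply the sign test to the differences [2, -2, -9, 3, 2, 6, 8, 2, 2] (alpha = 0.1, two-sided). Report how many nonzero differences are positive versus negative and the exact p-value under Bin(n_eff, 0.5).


Step 1: Discard zero differences. Original n = 9; n_eff = number of nonzero differences = 9.
Nonzero differences (with sign): +2, -2, -9, +3, +2, +6, +8, +2, +2
Step 2: Count signs: positive = 7, negative = 2.
Step 3: Under H0: P(positive) = 0.5, so the number of positives S ~ Bin(9, 0.5).
Step 4: Two-sided exact p-value = sum of Bin(9,0.5) probabilities at or below the observed probability = 0.179688.
Step 5: alpha = 0.1. fail to reject H0.

n_eff = 9, pos = 7, neg = 2, p = 0.179688, fail to reject H0.


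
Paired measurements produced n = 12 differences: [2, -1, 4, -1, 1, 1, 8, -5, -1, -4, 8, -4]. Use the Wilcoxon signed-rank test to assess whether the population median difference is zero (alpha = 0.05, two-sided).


Step 1: Drop any zero differences (none here) and take |d_i|.
|d| = [2, 1, 4, 1, 1, 1, 8, 5, 1, 4, 8, 4]
Step 2: Midrank |d_i| (ties get averaged ranks).
ranks: |2|->6, |1|->3, |4|->8, |1|->3, |1|->3, |1|->3, |8|->11.5, |5|->10, |1|->3, |4|->8, |8|->11.5, |4|->8
Step 3: Attach original signs; sum ranks with positive sign and with negative sign.
W+ = 6 + 8 + 3 + 3 + 11.5 + 11.5 = 43
W- = 3 + 3 + 10 + 3 + 8 + 8 = 35
(Check: W+ + W- = 78 should equal n(n+1)/2 = 78.)
Step 4: Test statistic W = min(W+, W-) = 35.
Step 5: Ties in |d|, so use the tie-corrected normal approximation.
        E[W] = n(n+1)/4 = 12*13/4 = 39.
        Tie groups: |d|=1 (t=5), |d|=4 (t=3), |d|=8 (t=2); sum(t^3 - t) = 150.
        Var[W] = n(n+1)(2n+1)/24 - sum(t^3-t)/48 = 3900/24 - 150/48 = 159.375.
        z = (W - E[W]) / sqrt(Var[W]) = (35 - 39) / 12.6244 = -0.3168.
        Two-sided p = 2*Phi(z) = 0.751360.
Step 6: alpha = 0.05. fail to reject H0.

W+ = 43, W- = 35, W = min = 35, p = 0.751360, fail to reject H0.


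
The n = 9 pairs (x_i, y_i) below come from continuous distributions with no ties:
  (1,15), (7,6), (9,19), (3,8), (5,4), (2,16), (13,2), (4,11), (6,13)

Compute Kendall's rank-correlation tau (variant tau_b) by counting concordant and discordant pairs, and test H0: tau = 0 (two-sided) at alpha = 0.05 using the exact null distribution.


Step 1: Enumerate the 36 unordered pairs (i,j) with i<j and classify each by sign(x_j-x_i) * sign(y_j-y_i).
  (1,2):dx=+6,dy=-9->D; (1,3):dx=+8,dy=+4->C; (1,4):dx=+2,dy=-7->D; (1,5):dx=+4,dy=-11->D
  (1,6):dx=+1,dy=+1->C; (1,7):dx=+12,dy=-13->D; (1,8):dx=+3,dy=-4->D; (1,9):dx=+5,dy=-2->D
  (2,3):dx=+2,dy=+13->C; (2,4):dx=-4,dy=+2->D; (2,5):dx=-2,dy=-2->C; (2,6):dx=-5,dy=+10->D
  (2,7):dx=+6,dy=-4->D; (2,8):dx=-3,dy=+5->D; (2,9):dx=-1,dy=+7->D; (3,4):dx=-6,dy=-11->C
  (3,5):dx=-4,dy=-15->C; (3,6):dx=-7,dy=-3->C; (3,7):dx=+4,dy=-17->D; (3,8):dx=-5,dy=-8->C
  (3,9):dx=-3,dy=-6->C; (4,5):dx=+2,dy=-4->D; (4,6):dx=-1,dy=+8->D; (4,7):dx=+10,dy=-6->D
  (4,8):dx=+1,dy=+3->C; (4,9):dx=+3,dy=+5->C; (5,6):dx=-3,dy=+12->D; (5,7):dx=+8,dy=-2->D
  (5,8):dx=-1,dy=+7->D; (5,9):dx=+1,dy=+9->C; (6,7):dx=+11,dy=-14->D; (6,8):dx=+2,dy=-5->D
  (6,9):dx=+4,dy=-3->D; (7,8):dx=-9,dy=+9->D; (7,9):dx=-7,dy=+11->D; (8,9):dx=+2,dy=+2->C
Step 2: C = 13, D = 23, total pairs = 36.
Step 3: tau = (C - D)/(n(n-1)/2) = (13 - 23)/36 = -0.277778.
Step 4: Exact two-sided p-value (enumerate n! = 362880 permutations of y under H0): p = 0.358488.
Step 5: alpha = 0.05. fail to reject H0.

tau_b = -0.2778 (C=13, D=23), p = 0.358488, fail to reject H0.


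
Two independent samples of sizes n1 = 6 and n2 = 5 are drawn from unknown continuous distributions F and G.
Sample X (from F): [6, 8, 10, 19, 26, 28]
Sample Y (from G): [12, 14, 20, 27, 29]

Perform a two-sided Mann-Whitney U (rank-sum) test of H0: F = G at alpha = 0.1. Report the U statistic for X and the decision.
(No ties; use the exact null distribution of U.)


Step 1: Combine and sort all 11 observations; assign midranks.
sorted (value, group): (6,X), (8,X), (10,X), (12,Y), (14,Y), (19,X), (20,Y), (26,X), (27,Y), (28,X), (29,Y)
ranks: 6->1, 8->2, 10->3, 12->4, 14->5, 19->6, 20->7, 26->8, 27->9, 28->10, 29->11
Step 2: Rank sum for X: R1 = 1 + 2 + 3 + 6 + 8 + 10 = 30.
Step 3: U_X = R1 - n1(n1+1)/2 = 30 - 6*7/2 = 30 - 21 = 9.
       U_Y = n1*n2 - U_X = 30 - 9 = 21.
Step 4: No ties, so the exact null distribution of U (based on enumerating the C(11,6) = 462 equally likely rank assignments) gives the two-sided p-value.
Step 5: p-value = 0.329004; compare to alpha = 0.1. fail to reject H0.

U_X = 9, p = 0.329004, fail to reject H0 at alpha = 0.1.


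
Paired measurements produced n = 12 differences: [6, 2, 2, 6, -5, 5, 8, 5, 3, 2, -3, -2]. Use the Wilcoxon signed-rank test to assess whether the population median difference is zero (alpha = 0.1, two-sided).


Step 1: Drop any zero differences (none here) and take |d_i|.
|d| = [6, 2, 2, 6, 5, 5, 8, 5, 3, 2, 3, 2]
Step 2: Midrank |d_i| (ties get averaged ranks).
ranks: |6|->10.5, |2|->2.5, |2|->2.5, |6|->10.5, |5|->8, |5|->8, |8|->12, |5|->8, |3|->5.5, |2|->2.5, |3|->5.5, |2|->2.5
Step 3: Attach original signs; sum ranks with positive sign and with negative sign.
W+ = 10.5 + 2.5 + 2.5 + 10.5 + 8 + 12 + 8 + 5.5 + 2.5 = 62
W- = 8 + 5.5 + 2.5 = 16
(Check: W+ + W- = 78 should equal n(n+1)/2 = 78.)
Step 4: Test statistic W = min(W+, W-) = 16.
Step 5: Ties in |d|, so use the tie-corrected normal approximation.
        E[W] = n(n+1)/4 = 12*13/4 = 39.
        Tie groups: |d|=2 (t=4), |d|=3 (t=2), |d|=5 (t=3), |d|=6 (t=2); sum(t^3 - t) = 96.
        Var[W] = n(n+1)(2n+1)/24 - sum(t^3-t)/48 = 3900/24 - 96/48 = 160.5.
        z = (W - E[W]) / sqrt(Var[W]) = (16 - 39) / 12.6689 = -1.8155.
        Two-sided p = 2*Phi(z) = 0.069451.
Step 6: alpha = 0.1. reject H0.

W+ = 62, W- = 16, W = min = 16, p = 0.069451, reject H0.


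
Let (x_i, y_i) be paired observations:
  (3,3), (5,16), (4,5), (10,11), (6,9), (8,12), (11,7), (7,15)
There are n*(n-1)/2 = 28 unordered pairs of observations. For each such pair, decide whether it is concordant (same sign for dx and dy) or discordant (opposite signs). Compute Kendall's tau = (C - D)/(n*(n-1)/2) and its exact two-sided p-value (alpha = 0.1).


Step 1: Enumerate the 28 unordered pairs (i,j) with i<j and classify each by sign(x_j-x_i) * sign(y_j-y_i).
  (1,2):dx=+2,dy=+13->C; (1,3):dx=+1,dy=+2->C; (1,4):dx=+7,dy=+8->C; (1,5):dx=+3,dy=+6->C
  (1,6):dx=+5,dy=+9->C; (1,7):dx=+8,dy=+4->C; (1,8):dx=+4,dy=+12->C; (2,3):dx=-1,dy=-11->C
  (2,4):dx=+5,dy=-5->D; (2,5):dx=+1,dy=-7->D; (2,6):dx=+3,dy=-4->D; (2,7):dx=+6,dy=-9->D
  (2,8):dx=+2,dy=-1->D; (3,4):dx=+6,dy=+6->C; (3,5):dx=+2,dy=+4->C; (3,6):dx=+4,dy=+7->C
  (3,7):dx=+7,dy=+2->C; (3,8):dx=+3,dy=+10->C; (4,5):dx=-4,dy=-2->C; (4,6):dx=-2,dy=+1->D
  (4,7):dx=+1,dy=-4->D; (4,8):dx=-3,dy=+4->D; (5,6):dx=+2,dy=+3->C; (5,7):dx=+5,dy=-2->D
  (5,8):dx=+1,dy=+6->C; (6,7):dx=+3,dy=-5->D; (6,8):dx=-1,dy=+3->D; (7,8):dx=-4,dy=+8->D
Step 2: C = 16, D = 12, total pairs = 28.
Step 3: tau = (C - D)/(n(n-1)/2) = (16 - 12)/28 = 0.142857.
Step 4: Exact two-sided p-value (enumerate n! = 40320 permutations of y under H0): p = 0.719544.
Step 5: alpha = 0.1. fail to reject H0.

tau_b = 0.1429 (C=16, D=12), p = 0.719544, fail to reject H0.


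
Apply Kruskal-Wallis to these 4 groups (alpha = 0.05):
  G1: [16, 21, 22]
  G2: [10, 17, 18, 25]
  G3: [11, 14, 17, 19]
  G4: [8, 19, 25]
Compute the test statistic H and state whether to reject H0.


Step 1: Combine all N = 14 observations and assign midranks.
sorted (value, group, rank): (8,G4,1), (10,G2,2), (11,G3,3), (14,G3,4), (16,G1,5), (17,G2,6.5), (17,G3,6.5), (18,G2,8), (19,G3,9.5), (19,G4,9.5), (21,G1,11), (22,G1,12), (25,G2,13.5), (25,G4,13.5)
Step 2: Sum ranks within each group.
R_1 = 28 (n_1 = 3)
R_2 = 30 (n_2 = 4)
R_3 = 23 (n_3 = 4)
R_4 = 24 (n_4 = 3)
Step 3: H = 12/(N(N+1)) * sum(R_i^2/n_i) - 3(N+1)
     = 12/(14*15) * (28^2/3 + 30^2/4 + 23^2/4 + 24^2/3) - 3*15
     = 0.057143 * 810.583 - 45
     = 1.319048.
Step 4: Ties present; correction factor C = 1 - 18/(14^3 - 14) = 0.993407. Corrected H = 1.319048 / 0.993407 = 1.327802.
Step 5: Under H0, H ~ chi^2(3); p-value = 0.722542.
Step 6: alpha = 0.05. fail to reject H0.

H = 1.3278, df = 3, p = 0.722542, fail to reject H0.


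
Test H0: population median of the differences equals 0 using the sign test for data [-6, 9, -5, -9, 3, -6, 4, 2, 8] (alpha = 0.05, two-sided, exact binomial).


Step 1: Discard zero differences. Original n = 9; n_eff = number of nonzero differences = 9.
Nonzero differences (with sign): -6, +9, -5, -9, +3, -6, +4, +2, +8
Step 2: Count signs: positive = 5, negative = 4.
Step 3: Under H0: P(positive) = 0.5, so the number of positives S ~ Bin(9, 0.5).
Step 4: Two-sided exact p-value = sum of Bin(9,0.5) probabilities at or below the observed probability = 1.000000.
Step 5: alpha = 0.05. fail to reject H0.

n_eff = 9, pos = 5, neg = 4, p = 1.000000, fail to reject H0.


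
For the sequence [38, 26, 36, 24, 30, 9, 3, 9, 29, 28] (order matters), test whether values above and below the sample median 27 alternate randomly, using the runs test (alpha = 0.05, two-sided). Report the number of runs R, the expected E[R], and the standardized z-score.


Step 1: Compute median = 27; label A = above, B = below.
Labels in order: ABABABBBAA  (n_A = 5, n_B = 5)
Step 2: Count runs R = 7.
Step 3: Under H0 (random ordering), E[R] = 2*n_A*n_B/(n_A+n_B) + 1 = 2*5*5/10 + 1 = 6.0000.
        Var[R] = 2*n_A*n_B*(2*n_A*n_B - n_A - n_B) / ((n_A+n_B)^2 * (n_A+n_B-1)) = 2000/900 = 2.2222.
        SD[R] = 1.4907.
Step 4: Continuity-corrected z = (R - 0.5 - E[R]) / SD[R] = (7 - 0.5 - 6.0000) / 1.4907 = 0.3354.
Step 5: Two-sided p-value via normal approximation = 2*(1 - Phi(|z|)) = 0.737316.
Step 6: alpha = 0.05. fail to reject H0.

R = 7, z = 0.3354, p = 0.737316, fail to reject H0.


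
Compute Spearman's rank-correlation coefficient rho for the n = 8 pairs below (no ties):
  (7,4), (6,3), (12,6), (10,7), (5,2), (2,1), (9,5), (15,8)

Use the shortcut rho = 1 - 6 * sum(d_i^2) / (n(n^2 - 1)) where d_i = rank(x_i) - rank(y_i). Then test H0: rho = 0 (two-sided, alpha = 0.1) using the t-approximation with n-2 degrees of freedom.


Step 1: Rank x and y separately (midranks; no ties here).
rank(x): 7->4, 6->3, 12->7, 10->6, 5->2, 2->1, 9->5, 15->8
rank(y): 4->4, 3->3, 6->6, 7->7, 2->2, 1->1, 5->5, 8->8
Step 2: d_i = R_x(i) - R_y(i); compute d_i^2.
  (4-4)^2=0, (3-3)^2=0, (7-6)^2=1, (6-7)^2=1, (2-2)^2=0, (1-1)^2=0, (5-5)^2=0, (8-8)^2=0
sum(d^2) = 2.
Step 3: rho = 1 - 6*2 / (8*(8^2 - 1)) = 1 - 12/504 = 0.976190.
Step 4: Under H0, t = rho * sqrt((n-2)/(1-rho^2)) = 11.0235 ~ t(6).
Step 5: Two-sided p-value from the t-distribution with 6 df = 0.000033.
Step 6: alpha = 0.1. reject H0.

rho = 0.9762, p = 0.000033, reject H0 at alpha = 0.1.


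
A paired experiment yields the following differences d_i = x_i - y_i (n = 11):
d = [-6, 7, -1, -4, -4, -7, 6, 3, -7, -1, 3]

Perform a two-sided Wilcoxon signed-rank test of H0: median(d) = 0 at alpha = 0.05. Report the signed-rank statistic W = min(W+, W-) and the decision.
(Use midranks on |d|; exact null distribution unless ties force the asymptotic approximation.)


Step 1: Drop any zero differences (none here) and take |d_i|.
|d| = [6, 7, 1, 4, 4, 7, 6, 3, 7, 1, 3]
Step 2: Midrank |d_i| (ties get averaged ranks).
ranks: |6|->7.5, |7|->10, |1|->1.5, |4|->5.5, |4|->5.5, |7|->10, |6|->7.5, |3|->3.5, |7|->10, |1|->1.5, |3|->3.5
Step 3: Attach original signs; sum ranks with positive sign and with negative sign.
W+ = 10 + 7.5 + 3.5 + 3.5 = 24.5
W- = 7.5 + 1.5 + 5.5 + 5.5 + 10 + 10 + 1.5 = 41.5
(Check: W+ + W- = 66 should equal n(n+1)/2 = 66.)
Step 4: Test statistic W = min(W+, W-) = 24.5.
Step 5: Ties in |d|, so use the tie-corrected normal approximation.
        E[W] = n(n+1)/4 = 11*12/4 = 33.
        Tie groups: |d|=1 (t=2), |d|=3 (t=2), |d|=4 (t=2), |d|=6 (t=2), |d|=7 (t=3); sum(t^3 - t) = 48.
        Var[W] = n(n+1)(2n+1)/24 - sum(t^3-t)/48 = 3036/24 - 48/48 = 125.5.
        z = (W - E[W]) / sqrt(Var[W]) = (24.5 - 33) / 11.2027 = -0.7587.
        Two-sided p = 2*Phi(z) = 0.448004.
Step 6: alpha = 0.05. fail to reject H0.

W+ = 24.5, W- = 41.5, W = min = 24.5, p = 0.448004, fail to reject H0.


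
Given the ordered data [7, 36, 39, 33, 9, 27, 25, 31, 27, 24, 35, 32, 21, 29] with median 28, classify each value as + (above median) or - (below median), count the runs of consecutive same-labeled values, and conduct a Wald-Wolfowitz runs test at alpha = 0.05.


Step 1: Compute median = 28; label A = above, B = below.
Labels in order: BAAABBBABBAABA  (n_A = 7, n_B = 7)
Step 2: Count runs R = 8.
Step 3: Under H0 (random ordering), E[R] = 2*n_A*n_B/(n_A+n_B) + 1 = 2*7*7/14 + 1 = 8.0000.
        Var[R] = 2*n_A*n_B*(2*n_A*n_B - n_A - n_B) / ((n_A+n_B)^2 * (n_A+n_B-1)) = 8232/2548 = 3.2308.
        SD[R] = 1.7974.
Step 4: R = E[R], so z = 0 with no continuity correction.
Step 5: Two-sided p-value via normal approximation = 2*(1 - Phi(|z|)) = 1.000000.
Step 6: alpha = 0.05. fail to reject H0.

R = 8, z = 0.0000, p = 1.000000, fail to reject H0.


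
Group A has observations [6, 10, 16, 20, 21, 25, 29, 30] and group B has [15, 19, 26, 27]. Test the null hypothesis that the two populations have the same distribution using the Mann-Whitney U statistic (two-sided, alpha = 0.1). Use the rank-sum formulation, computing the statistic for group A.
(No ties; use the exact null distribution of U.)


Step 1: Combine and sort all 12 observations; assign midranks.
sorted (value, group): (6,X), (10,X), (15,Y), (16,X), (19,Y), (20,X), (21,X), (25,X), (26,Y), (27,Y), (29,X), (30,X)
ranks: 6->1, 10->2, 15->3, 16->4, 19->5, 20->6, 21->7, 25->8, 26->9, 27->10, 29->11, 30->12
Step 2: Rank sum for X: R1 = 1 + 2 + 4 + 6 + 7 + 8 + 11 + 12 = 51.
Step 3: U_X = R1 - n1(n1+1)/2 = 51 - 8*9/2 = 51 - 36 = 15.
       U_Y = n1*n2 - U_X = 32 - 15 = 17.
Step 4: No ties, so the exact null distribution of U (based on enumerating the C(12,8) = 495 equally likely rank assignments) gives the two-sided p-value.
Step 5: p-value = 0.933333; compare to alpha = 0.1. fail to reject H0.

U_X = 15, p = 0.933333, fail to reject H0 at alpha = 0.1.


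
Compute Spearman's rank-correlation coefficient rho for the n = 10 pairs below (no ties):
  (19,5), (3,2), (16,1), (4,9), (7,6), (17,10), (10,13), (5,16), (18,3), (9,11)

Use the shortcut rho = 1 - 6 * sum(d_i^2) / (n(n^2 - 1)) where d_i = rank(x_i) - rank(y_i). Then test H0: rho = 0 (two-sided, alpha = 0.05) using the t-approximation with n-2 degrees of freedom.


Step 1: Rank x and y separately (midranks; no ties here).
rank(x): 19->10, 3->1, 16->7, 4->2, 7->4, 17->8, 10->6, 5->3, 18->9, 9->5
rank(y): 5->4, 2->2, 1->1, 9->6, 6->5, 10->7, 13->9, 16->10, 3->3, 11->8
Step 2: d_i = R_x(i) - R_y(i); compute d_i^2.
  (10-4)^2=36, (1-2)^2=1, (7-1)^2=36, (2-6)^2=16, (4-5)^2=1, (8-7)^2=1, (6-9)^2=9, (3-10)^2=49, (9-3)^2=36, (5-8)^2=9
sum(d^2) = 194.
Step 3: rho = 1 - 6*194 / (10*(10^2 - 1)) = 1 - 1164/990 = -0.175758.
Step 4: Under H0, t = rho * sqrt((n-2)/(1-rho^2)) = -0.5050 ~ t(8).
Step 5: Two-sided p-value from the t-distribution with 8 df = 0.627188.
Step 6: alpha = 0.05. fail to reject H0.

rho = -0.1758, p = 0.627188, fail to reject H0 at alpha = 0.05.


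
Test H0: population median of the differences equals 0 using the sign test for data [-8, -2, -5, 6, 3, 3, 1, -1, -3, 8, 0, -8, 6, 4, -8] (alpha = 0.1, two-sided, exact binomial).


Step 1: Discard zero differences. Original n = 15; n_eff = number of nonzero differences = 14.
Nonzero differences (with sign): -8, -2, -5, +6, +3, +3, +1, -1, -3, +8, -8, +6, +4, -8
Step 2: Count signs: positive = 7, negative = 7.
Step 3: Under H0: P(positive) = 0.5, so the number of positives S ~ Bin(14, 0.5).
Step 4: Two-sided exact p-value = sum of Bin(14,0.5) probabilities at or below the observed probability = 1.000000.
Step 5: alpha = 0.1. fail to reject H0.

n_eff = 14, pos = 7, neg = 7, p = 1.000000, fail to reject H0.


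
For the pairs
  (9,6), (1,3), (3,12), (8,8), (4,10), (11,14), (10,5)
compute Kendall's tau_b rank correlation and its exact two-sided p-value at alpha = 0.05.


Step 1: Enumerate the 21 unordered pairs (i,j) with i<j and classify each by sign(x_j-x_i) * sign(y_j-y_i).
  (1,2):dx=-8,dy=-3->C; (1,3):dx=-6,dy=+6->D; (1,4):dx=-1,dy=+2->D; (1,5):dx=-5,dy=+4->D
  (1,6):dx=+2,dy=+8->C; (1,7):dx=+1,dy=-1->D; (2,3):dx=+2,dy=+9->C; (2,4):dx=+7,dy=+5->C
  (2,5):dx=+3,dy=+7->C; (2,6):dx=+10,dy=+11->C; (2,7):dx=+9,dy=+2->C; (3,4):dx=+5,dy=-4->D
  (3,5):dx=+1,dy=-2->D; (3,6):dx=+8,dy=+2->C; (3,7):dx=+7,dy=-7->D; (4,5):dx=-4,dy=+2->D
  (4,6):dx=+3,dy=+6->C; (4,7):dx=+2,dy=-3->D; (5,6):dx=+7,dy=+4->C; (5,7):dx=+6,dy=-5->D
  (6,7):dx=-1,dy=-9->C
Step 2: C = 11, D = 10, total pairs = 21.
Step 3: tau = (C - D)/(n(n-1)/2) = (11 - 10)/21 = 0.047619.
Step 4: Exact two-sided p-value (enumerate n! = 5040 permutations of y under H0): p = 1.000000.
Step 5: alpha = 0.05. fail to reject H0.

tau_b = 0.0476 (C=11, D=10), p = 1.000000, fail to reject H0.


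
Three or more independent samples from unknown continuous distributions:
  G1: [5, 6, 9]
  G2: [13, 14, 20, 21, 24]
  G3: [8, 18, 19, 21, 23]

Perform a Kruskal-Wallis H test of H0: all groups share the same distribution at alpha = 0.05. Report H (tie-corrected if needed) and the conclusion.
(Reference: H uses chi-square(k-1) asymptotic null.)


Step 1: Combine all N = 13 observations and assign midranks.
sorted (value, group, rank): (5,G1,1), (6,G1,2), (8,G3,3), (9,G1,4), (13,G2,5), (14,G2,6), (18,G3,7), (19,G3,8), (20,G2,9), (21,G2,10.5), (21,G3,10.5), (23,G3,12), (24,G2,13)
Step 2: Sum ranks within each group.
R_1 = 7 (n_1 = 3)
R_2 = 43.5 (n_2 = 5)
R_3 = 40.5 (n_3 = 5)
Step 3: H = 12/(N(N+1)) * sum(R_i^2/n_i) - 3(N+1)
     = 12/(13*14) * (7^2/3 + 43.5^2/5 + 40.5^2/5) - 3*14
     = 0.065934 * 722.833 - 42
     = 5.659341.
Step 4: Ties present; correction factor C = 1 - 6/(13^3 - 13) = 0.997253. Corrected H = 5.659341 / 0.997253 = 5.674931.
Step 5: Under H0, H ~ chi^2(2); p-value = 0.058574.
Step 6: alpha = 0.05. fail to reject H0.

H = 5.6749, df = 2, p = 0.058574, fail to reject H0.


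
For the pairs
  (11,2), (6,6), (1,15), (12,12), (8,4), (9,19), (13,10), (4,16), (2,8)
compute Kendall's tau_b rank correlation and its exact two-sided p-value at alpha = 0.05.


Step 1: Enumerate the 36 unordered pairs (i,j) with i<j and classify each by sign(x_j-x_i) * sign(y_j-y_i).
  (1,2):dx=-5,dy=+4->D; (1,3):dx=-10,dy=+13->D; (1,4):dx=+1,dy=+10->C; (1,5):dx=-3,dy=+2->D
  (1,6):dx=-2,dy=+17->D; (1,7):dx=+2,dy=+8->C; (1,8):dx=-7,dy=+14->D; (1,9):dx=-9,dy=+6->D
  (2,3):dx=-5,dy=+9->D; (2,4):dx=+6,dy=+6->C; (2,5):dx=+2,dy=-2->D; (2,6):dx=+3,dy=+13->C
  (2,7):dx=+7,dy=+4->C; (2,8):dx=-2,dy=+10->D; (2,9):dx=-4,dy=+2->D; (3,4):dx=+11,dy=-3->D
  (3,5):dx=+7,dy=-11->D; (3,6):dx=+8,dy=+4->C; (3,7):dx=+12,dy=-5->D; (3,8):dx=+3,dy=+1->C
  (3,9):dx=+1,dy=-7->D; (4,5):dx=-4,dy=-8->C; (4,6):dx=-3,dy=+7->D; (4,7):dx=+1,dy=-2->D
  (4,8):dx=-8,dy=+4->D; (4,9):dx=-10,dy=-4->C; (5,6):dx=+1,dy=+15->C; (5,7):dx=+5,dy=+6->C
  (5,8):dx=-4,dy=+12->D; (5,9):dx=-6,dy=+4->D; (6,7):dx=+4,dy=-9->D; (6,8):dx=-5,dy=-3->C
  (6,9):dx=-7,dy=-11->C; (7,8):dx=-9,dy=+6->D; (7,9):dx=-11,dy=-2->C; (8,9):dx=-2,dy=-8->C
Step 2: C = 15, D = 21, total pairs = 36.
Step 3: tau = (C - D)/(n(n-1)/2) = (15 - 21)/36 = -0.166667.
Step 4: Exact two-sided p-value (enumerate n! = 362880 permutations of y under H0): p = 0.612202.
Step 5: alpha = 0.05. fail to reject H0.

tau_b = -0.1667 (C=15, D=21), p = 0.612202, fail to reject H0.
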